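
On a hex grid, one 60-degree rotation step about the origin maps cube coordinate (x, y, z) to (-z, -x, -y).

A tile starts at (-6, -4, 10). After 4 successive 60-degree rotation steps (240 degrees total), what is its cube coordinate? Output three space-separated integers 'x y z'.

Start: (-6, -4, 10)
Step 1: (-6, -4, 10) -> (-(10), -(-6), -(-4)) = (-10, 6, 4)
Step 2: (-10, 6, 4) -> (-(4), -(-10), -(6)) = (-4, 10, -6)
Step 3: (-4, 10, -6) -> (-(-6), -(-4), -(10)) = (6, 4, -10)
Step 4: (6, 4, -10) -> (-(-10), -(6), -(4)) = (10, -6, -4)

Answer: 10 -6 -4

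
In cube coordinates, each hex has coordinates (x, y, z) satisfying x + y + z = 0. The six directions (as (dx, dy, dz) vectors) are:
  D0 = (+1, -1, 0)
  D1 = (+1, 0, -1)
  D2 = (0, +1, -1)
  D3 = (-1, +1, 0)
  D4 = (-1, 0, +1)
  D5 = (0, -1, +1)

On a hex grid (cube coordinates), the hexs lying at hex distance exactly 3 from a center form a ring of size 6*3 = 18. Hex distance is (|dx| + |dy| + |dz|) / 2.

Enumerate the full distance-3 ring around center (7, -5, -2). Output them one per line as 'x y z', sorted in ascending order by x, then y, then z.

Answer: 4 -5 1
4 -4 0
4 -3 -1
4 -2 -2
5 -6 1
5 -2 -3
6 -7 1
6 -2 -4
7 -8 1
7 -2 -5
8 -8 0
8 -3 -5
9 -8 -1
9 -4 -5
10 -8 -2
10 -7 -3
10 -6 -4
10 -5 -5

Derivation:
Walk ring at distance 3 from (7, -5, -2):
Start at center + D4*3 = (4, -5, 1)
  hex 0: (4, -5, 1)
  hex 1: (5, -6, 1)
  hex 2: (6, -7, 1)
  hex 3: (7, -8, 1)
  hex 4: (8, -8, 0)
  hex 5: (9, -8, -1)
  hex 6: (10, -8, -2)
  hex 7: (10, -7, -3)
  hex 8: (10, -6, -4)
  hex 9: (10, -5, -5)
  hex 10: (9, -4, -5)
  hex 11: (8, -3, -5)
  hex 12: (7, -2, -5)
  hex 13: (6, -2, -4)
  hex 14: (5, -2, -3)
  hex 15: (4, -2, -2)
  hex 16: (4, -3, -1)
  hex 17: (4, -4, 0)
Sorted: 18 hexes.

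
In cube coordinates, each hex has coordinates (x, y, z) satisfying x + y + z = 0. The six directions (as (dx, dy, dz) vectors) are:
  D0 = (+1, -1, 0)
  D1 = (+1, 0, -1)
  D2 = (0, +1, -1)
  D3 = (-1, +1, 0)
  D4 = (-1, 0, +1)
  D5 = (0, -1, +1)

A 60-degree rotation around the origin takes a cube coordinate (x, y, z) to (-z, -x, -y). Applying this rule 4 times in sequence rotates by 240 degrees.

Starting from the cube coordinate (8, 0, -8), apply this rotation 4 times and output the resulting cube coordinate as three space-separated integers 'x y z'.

Start: (8, 0, -8)
Step 1: (8, 0, -8) -> (-(-8), -(8), -(0)) = (8, -8, 0)
Step 2: (8, -8, 0) -> (-(0), -(8), -(-8)) = (0, -8, 8)
Step 3: (0, -8, 8) -> (-(8), -(0), -(-8)) = (-8, 0, 8)
Step 4: (-8, 0, 8) -> (-(8), -(-8), -(0)) = (-8, 8, 0)

Answer: -8 8 0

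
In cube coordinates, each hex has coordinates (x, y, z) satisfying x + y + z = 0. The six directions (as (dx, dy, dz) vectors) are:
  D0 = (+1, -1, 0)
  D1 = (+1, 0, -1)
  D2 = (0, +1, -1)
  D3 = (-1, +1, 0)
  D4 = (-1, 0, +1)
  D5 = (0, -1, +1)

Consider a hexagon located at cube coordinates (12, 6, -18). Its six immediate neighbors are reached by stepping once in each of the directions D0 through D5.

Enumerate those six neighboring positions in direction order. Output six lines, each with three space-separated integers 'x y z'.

Center: (12, 6, -18). Add each direction:
  D0: (12, 6, -18) + (1, -1, 0) = (13, 5, -18)
  D1: (12, 6, -18) + (1, 0, -1) = (13, 6, -19)
  D2: (12, 6, -18) + (0, 1, -1) = (12, 7, -19)
  D3: (12, 6, -18) + (-1, 1, 0) = (11, 7, -18)
  D4: (12, 6, -18) + (-1, 0, 1) = (11, 6, -17)
  D5: (12, 6, -18) + (0, -1, 1) = (12, 5, -17)

Answer: 13 5 -18
13 6 -19
12 7 -19
11 7 -18
11 6 -17
12 5 -17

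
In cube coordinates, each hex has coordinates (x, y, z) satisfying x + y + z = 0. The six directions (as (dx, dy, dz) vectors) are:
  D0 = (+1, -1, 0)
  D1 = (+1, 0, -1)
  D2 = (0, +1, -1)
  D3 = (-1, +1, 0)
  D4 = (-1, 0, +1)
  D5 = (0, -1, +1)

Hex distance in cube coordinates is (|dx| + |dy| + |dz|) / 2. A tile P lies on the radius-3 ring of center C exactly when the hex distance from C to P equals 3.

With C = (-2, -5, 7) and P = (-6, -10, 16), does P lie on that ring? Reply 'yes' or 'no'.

|px - cx| = |-6 - (-2)| = 4
|py - cy| = |-10 - (-5)| = 5
|pz - cz| = |16 - 7| = 9
distance = (4+5+9)/2 = 18/2 = 9
radius = 3; distance != radius -> no

Answer: no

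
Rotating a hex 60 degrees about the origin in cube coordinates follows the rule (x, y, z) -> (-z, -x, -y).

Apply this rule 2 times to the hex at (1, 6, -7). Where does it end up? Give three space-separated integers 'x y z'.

Answer: 6 -7 1

Derivation:
Start: (1, 6, -7)
Step 1: (1, 6, -7) -> (-(-7), -(1), -(6)) = (7, -1, -6)
Step 2: (7, -1, -6) -> (-(-6), -(7), -(-1)) = (6, -7, 1)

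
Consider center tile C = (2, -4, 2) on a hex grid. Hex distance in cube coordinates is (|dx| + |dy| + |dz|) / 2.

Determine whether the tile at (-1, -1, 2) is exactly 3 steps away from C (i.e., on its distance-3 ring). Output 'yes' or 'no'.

|px - cx| = |-1 - 2| = 3
|py - cy| = |-1 - (-4)| = 3
|pz - cz| = |2 - 2| = 0
distance = (3+3+0)/2 = 6/2 = 3
radius = 3; distance == radius -> yes

Answer: yes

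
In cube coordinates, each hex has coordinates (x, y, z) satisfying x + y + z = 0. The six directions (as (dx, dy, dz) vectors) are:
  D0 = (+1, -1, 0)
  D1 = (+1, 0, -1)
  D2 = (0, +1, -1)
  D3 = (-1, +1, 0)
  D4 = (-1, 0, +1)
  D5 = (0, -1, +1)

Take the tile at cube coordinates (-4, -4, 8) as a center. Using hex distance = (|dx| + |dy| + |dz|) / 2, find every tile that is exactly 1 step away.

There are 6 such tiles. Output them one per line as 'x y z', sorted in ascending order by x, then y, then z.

Answer: -5 -4 9
-5 -3 8
-4 -5 9
-4 -3 7
-3 -5 8
-3 -4 7

Derivation:
Walk ring at distance 1 from (-4, -4, 8):
Start at center + D4*1 = (-5, -4, 9)
  hex 0: (-5, -4, 9)
  hex 1: (-4, -5, 9)
  hex 2: (-3, -5, 8)
  hex 3: (-3, -4, 7)
  hex 4: (-4, -3, 7)
  hex 5: (-5, -3, 8)
Sorted: 6 hexes.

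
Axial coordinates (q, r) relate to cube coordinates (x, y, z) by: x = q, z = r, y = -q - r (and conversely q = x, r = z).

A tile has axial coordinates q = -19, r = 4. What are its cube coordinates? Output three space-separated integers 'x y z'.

x = q = -19
z = r = 4
y = -x - z = -(-19) - (4) = 15

Answer: -19 15 4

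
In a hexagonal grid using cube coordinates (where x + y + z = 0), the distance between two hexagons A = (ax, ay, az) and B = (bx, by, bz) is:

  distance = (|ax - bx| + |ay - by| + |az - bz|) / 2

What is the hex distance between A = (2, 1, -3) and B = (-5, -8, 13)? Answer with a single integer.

|ax - bx| = |2 - (-5)| = 7
|ay - by| = |1 - (-8)| = 9
|az - bz| = |-3 - 13| = 16
distance = (7 + 9 + 16) / 2 = 32 / 2 = 16

Answer: 16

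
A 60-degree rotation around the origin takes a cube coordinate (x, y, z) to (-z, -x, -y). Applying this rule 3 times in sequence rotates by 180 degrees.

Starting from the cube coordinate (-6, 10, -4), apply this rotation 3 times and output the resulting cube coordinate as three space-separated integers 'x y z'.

Answer: 6 -10 4

Derivation:
Start: (-6, 10, -4)
Step 1: (-6, 10, -4) -> (-(-4), -(-6), -(10)) = (4, 6, -10)
Step 2: (4, 6, -10) -> (-(-10), -(4), -(6)) = (10, -4, -6)
Step 3: (10, -4, -6) -> (-(-6), -(10), -(-4)) = (6, -10, 4)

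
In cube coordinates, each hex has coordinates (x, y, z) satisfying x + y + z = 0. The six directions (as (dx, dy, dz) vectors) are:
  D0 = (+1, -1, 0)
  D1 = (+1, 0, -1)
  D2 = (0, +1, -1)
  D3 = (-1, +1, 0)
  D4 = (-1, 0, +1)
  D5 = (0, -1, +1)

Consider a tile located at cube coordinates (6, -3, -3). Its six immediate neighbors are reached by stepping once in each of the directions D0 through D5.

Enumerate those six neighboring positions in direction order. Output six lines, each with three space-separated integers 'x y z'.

Answer: 7 -4 -3
7 -3 -4
6 -2 -4
5 -2 -3
5 -3 -2
6 -4 -2

Derivation:
Center: (6, -3, -3). Add each direction:
  D0: (6, -3, -3) + (1, -1, 0) = (7, -4, -3)
  D1: (6, -3, -3) + (1, 0, -1) = (7, -3, -4)
  D2: (6, -3, -3) + (0, 1, -1) = (6, -2, -4)
  D3: (6, -3, -3) + (-1, 1, 0) = (5, -2, -3)
  D4: (6, -3, -3) + (-1, 0, 1) = (5, -3, -2)
  D5: (6, -3, -3) + (0, -1, 1) = (6, -4, -2)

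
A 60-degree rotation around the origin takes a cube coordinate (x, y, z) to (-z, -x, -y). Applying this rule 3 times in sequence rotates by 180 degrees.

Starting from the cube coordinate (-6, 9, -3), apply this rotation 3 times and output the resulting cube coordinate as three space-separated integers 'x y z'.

Start: (-6, 9, -3)
Step 1: (-6, 9, -3) -> (-(-3), -(-6), -(9)) = (3, 6, -9)
Step 2: (3, 6, -9) -> (-(-9), -(3), -(6)) = (9, -3, -6)
Step 3: (9, -3, -6) -> (-(-6), -(9), -(-3)) = (6, -9, 3)

Answer: 6 -9 3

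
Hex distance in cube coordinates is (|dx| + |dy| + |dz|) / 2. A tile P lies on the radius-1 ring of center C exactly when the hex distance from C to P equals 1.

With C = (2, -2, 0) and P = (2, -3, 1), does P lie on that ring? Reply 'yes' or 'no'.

Answer: yes

Derivation:
|px - cx| = |2 - 2| = 0
|py - cy| = |-3 - (-2)| = 1
|pz - cz| = |1 - 0| = 1
distance = (0+1+1)/2 = 2/2 = 1
radius = 1; distance == radius -> yes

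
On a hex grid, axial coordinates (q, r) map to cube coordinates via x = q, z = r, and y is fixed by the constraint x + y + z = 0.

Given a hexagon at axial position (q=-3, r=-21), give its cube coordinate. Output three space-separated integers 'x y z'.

Answer: -3 24 -21

Derivation:
x = q = -3
z = r = -21
y = -x - z = -(-3) - (-21) = 24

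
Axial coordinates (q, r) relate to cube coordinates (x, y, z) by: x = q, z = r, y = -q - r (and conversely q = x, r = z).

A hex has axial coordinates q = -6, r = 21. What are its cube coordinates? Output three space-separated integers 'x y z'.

x = q = -6
z = r = 21
y = -x - z = -(-6) - (21) = -15

Answer: -6 -15 21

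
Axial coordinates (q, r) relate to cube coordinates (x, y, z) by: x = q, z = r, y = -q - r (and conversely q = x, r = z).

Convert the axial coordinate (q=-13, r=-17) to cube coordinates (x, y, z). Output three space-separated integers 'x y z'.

Answer: -13 30 -17

Derivation:
x = q = -13
z = r = -17
y = -x - z = -(-13) - (-17) = 30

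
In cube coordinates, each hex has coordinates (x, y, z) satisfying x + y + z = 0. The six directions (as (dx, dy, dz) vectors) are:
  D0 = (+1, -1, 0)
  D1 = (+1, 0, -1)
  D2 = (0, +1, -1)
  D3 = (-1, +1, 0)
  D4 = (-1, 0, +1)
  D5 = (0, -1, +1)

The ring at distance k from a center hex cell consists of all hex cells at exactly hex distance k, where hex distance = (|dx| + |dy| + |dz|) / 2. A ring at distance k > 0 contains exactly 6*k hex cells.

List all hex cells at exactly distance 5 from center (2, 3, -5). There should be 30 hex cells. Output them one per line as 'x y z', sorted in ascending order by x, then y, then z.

Answer: -3 3 0
-3 4 -1
-3 5 -2
-3 6 -3
-3 7 -4
-3 8 -5
-2 2 0
-2 8 -6
-1 1 0
-1 8 -7
0 0 0
0 8 -8
1 -1 0
1 8 -9
2 -2 0
2 8 -10
3 -2 -1
3 7 -10
4 -2 -2
4 6 -10
5 -2 -3
5 5 -10
6 -2 -4
6 4 -10
7 -2 -5
7 -1 -6
7 0 -7
7 1 -8
7 2 -9
7 3 -10

Derivation:
Walk ring at distance 5 from (2, 3, -5):
Start at center + D4*5 = (-3, 3, 0)
  hex 0: (-3, 3, 0)
  hex 1: (-2, 2, 0)
  hex 2: (-1, 1, 0)
  hex 3: (0, 0, 0)
  hex 4: (1, -1, 0)
  hex 5: (2, -2, 0)
  hex 6: (3, -2, -1)
  hex 7: (4, -2, -2)
  hex 8: (5, -2, -3)
  hex 9: (6, -2, -4)
  hex 10: (7, -2, -5)
  hex 11: (7, -1, -6)
  hex 12: (7, 0, -7)
  hex 13: (7, 1, -8)
  hex 14: (7, 2, -9)
  hex 15: (7, 3, -10)
  hex 16: (6, 4, -10)
  hex 17: (5, 5, -10)
  hex 18: (4, 6, -10)
  hex 19: (3, 7, -10)
  hex 20: (2, 8, -10)
  hex 21: (1, 8, -9)
  hex 22: (0, 8, -8)
  hex 23: (-1, 8, -7)
  hex 24: (-2, 8, -6)
  hex 25: (-3, 8, -5)
  hex 26: (-3, 7, -4)
  hex 27: (-3, 6, -3)
  hex 28: (-3, 5, -2)
  hex 29: (-3, 4, -1)
Sorted: 30 hexes.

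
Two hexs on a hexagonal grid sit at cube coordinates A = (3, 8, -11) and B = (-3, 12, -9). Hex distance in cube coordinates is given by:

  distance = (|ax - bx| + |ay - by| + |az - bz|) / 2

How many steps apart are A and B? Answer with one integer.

Answer: 6

Derivation:
|ax - bx| = |3 - (-3)| = 6
|ay - by| = |8 - 12| = 4
|az - bz| = |-11 - (-9)| = 2
distance = (6 + 4 + 2) / 2 = 12 / 2 = 6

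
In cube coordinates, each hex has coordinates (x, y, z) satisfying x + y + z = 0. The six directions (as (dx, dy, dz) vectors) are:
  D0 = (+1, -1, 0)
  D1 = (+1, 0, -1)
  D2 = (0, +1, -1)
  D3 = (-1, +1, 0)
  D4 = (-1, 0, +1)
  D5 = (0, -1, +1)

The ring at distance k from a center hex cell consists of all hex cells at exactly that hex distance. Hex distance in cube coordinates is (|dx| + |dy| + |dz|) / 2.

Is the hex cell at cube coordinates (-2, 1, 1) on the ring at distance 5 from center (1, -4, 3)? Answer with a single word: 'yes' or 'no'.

|px - cx| = |-2 - 1| = 3
|py - cy| = |1 - (-4)| = 5
|pz - cz| = |1 - 3| = 2
distance = (3+5+2)/2 = 10/2 = 5
radius = 5; distance == radius -> yes

Answer: yes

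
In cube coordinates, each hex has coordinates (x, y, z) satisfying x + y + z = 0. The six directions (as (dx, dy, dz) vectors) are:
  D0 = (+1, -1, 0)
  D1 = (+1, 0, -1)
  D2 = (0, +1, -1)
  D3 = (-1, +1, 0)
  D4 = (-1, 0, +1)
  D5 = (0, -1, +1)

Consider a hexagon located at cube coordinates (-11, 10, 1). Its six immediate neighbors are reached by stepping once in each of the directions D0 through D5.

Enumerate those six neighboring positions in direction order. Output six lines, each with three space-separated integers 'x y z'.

Center: (-11, 10, 1). Add each direction:
  D0: (-11, 10, 1) + (1, -1, 0) = (-10, 9, 1)
  D1: (-11, 10, 1) + (1, 0, -1) = (-10, 10, 0)
  D2: (-11, 10, 1) + (0, 1, -1) = (-11, 11, 0)
  D3: (-11, 10, 1) + (-1, 1, 0) = (-12, 11, 1)
  D4: (-11, 10, 1) + (-1, 0, 1) = (-12, 10, 2)
  D5: (-11, 10, 1) + (0, -1, 1) = (-11, 9, 2)

Answer: -10 9 1
-10 10 0
-11 11 0
-12 11 1
-12 10 2
-11 9 2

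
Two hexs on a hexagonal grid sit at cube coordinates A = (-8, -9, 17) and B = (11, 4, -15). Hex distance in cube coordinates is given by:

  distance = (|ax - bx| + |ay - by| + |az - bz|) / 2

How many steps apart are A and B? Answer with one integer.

Answer: 32

Derivation:
|ax - bx| = |-8 - 11| = 19
|ay - by| = |-9 - 4| = 13
|az - bz| = |17 - (-15)| = 32
distance = (19 + 13 + 32) / 2 = 64 / 2 = 32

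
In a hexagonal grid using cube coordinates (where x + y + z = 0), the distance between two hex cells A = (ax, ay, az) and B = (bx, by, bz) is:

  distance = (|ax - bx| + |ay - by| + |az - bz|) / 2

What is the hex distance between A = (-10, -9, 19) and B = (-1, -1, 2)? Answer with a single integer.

Answer: 17

Derivation:
|ax - bx| = |-10 - (-1)| = 9
|ay - by| = |-9 - (-1)| = 8
|az - bz| = |19 - 2| = 17
distance = (9 + 8 + 17) / 2 = 34 / 2 = 17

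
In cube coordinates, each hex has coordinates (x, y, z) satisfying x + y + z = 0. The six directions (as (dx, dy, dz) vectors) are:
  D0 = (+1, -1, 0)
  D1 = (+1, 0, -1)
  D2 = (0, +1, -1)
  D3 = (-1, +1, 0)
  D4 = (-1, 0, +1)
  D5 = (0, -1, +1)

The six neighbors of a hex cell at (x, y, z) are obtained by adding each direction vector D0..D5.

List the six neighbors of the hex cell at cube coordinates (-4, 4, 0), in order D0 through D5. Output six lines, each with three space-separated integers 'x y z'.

Answer: -3 3 0
-3 4 -1
-4 5 -1
-5 5 0
-5 4 1
-4 3 1

Derivation:
Center: (-4, 4, 0). Add each direction:
  D0: (-4, 4, 0) + (1, -1, 0) = (-3, 3, 0)
  D1: (-4, 4, 0) + (1, 0, -1) = (-3, 4, -1)
  D2: (-4, 4, 0) + (0, 1, -1) = (-4, 5, -1)
  D3: (-4, 4, 0) + (-1, 1, 0) = (-5, 5, 0)
  D4: (-4, 4, 0) + (-1, 0, 1) = (-5, 4, 1)
  D5: (-4, 4, 0) + (0, -1, 1) = (-4, 3, 1)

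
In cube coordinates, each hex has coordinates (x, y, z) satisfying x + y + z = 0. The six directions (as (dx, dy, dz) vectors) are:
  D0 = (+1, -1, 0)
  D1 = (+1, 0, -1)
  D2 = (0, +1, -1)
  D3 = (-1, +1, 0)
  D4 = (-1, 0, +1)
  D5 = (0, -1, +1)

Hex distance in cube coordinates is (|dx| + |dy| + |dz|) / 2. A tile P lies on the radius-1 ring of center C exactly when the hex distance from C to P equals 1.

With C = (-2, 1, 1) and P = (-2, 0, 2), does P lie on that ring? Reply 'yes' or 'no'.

Answer: yes

Derivation:
|px - cx| = |-2 - (-2)| = 0
|py - cy| = |0 - 1| = 1
|pz - cz| = |2 - 1| = 1
distance = (0+1+1)/2 = 2/2 = 1
radius = 1; distance == radius -> yes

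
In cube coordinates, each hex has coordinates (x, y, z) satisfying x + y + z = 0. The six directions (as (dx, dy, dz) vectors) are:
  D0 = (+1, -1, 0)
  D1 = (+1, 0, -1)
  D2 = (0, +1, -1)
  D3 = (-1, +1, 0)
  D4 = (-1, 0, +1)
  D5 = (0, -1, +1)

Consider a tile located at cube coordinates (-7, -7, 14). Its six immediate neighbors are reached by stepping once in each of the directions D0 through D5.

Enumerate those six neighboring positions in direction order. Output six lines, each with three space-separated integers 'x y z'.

Answer: -6 -8 14
-6 -7 13
-7 -6 13
-8 -6 14
-8 -7 15
-7 -8 15

Derivation:
Center: (-7, -7, 14). Add each direction:
  D0: (-7, -7, 14) + (1, -1, 0) = (-6, -8, 14)
  D1: (-7, -7, 14) + (1, 0, -1) = (-6, -7, 13)
  D2: (-7, -7, 14) + (0, 1, -1) = (-7, -6, 13)
  D3: (-7, -7, 14) + (-1, 1, 0) = (-8, -6, 14)
  D4: (-7, -7, 14) + (-1, 0, 1) = (-8, -7, 15)
  D5: (-7, -7, 14) + (0, -1, 1) = (-7, -8, 15)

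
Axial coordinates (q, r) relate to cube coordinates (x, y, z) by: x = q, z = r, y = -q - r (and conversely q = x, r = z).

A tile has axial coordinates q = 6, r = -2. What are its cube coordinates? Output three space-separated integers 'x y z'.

x = q = 6
z = r = -2
y = -x - z = -(6) - (-2) = -4

Answer: 6 -4 -2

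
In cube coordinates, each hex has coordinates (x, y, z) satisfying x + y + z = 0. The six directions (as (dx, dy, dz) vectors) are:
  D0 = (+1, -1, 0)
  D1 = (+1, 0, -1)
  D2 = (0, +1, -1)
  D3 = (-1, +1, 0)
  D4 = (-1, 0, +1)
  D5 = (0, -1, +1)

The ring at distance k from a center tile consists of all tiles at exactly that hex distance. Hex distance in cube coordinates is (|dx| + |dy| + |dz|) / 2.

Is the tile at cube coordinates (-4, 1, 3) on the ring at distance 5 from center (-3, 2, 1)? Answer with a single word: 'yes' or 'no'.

Answer: no

Derivation:
|px - cx| = |-4 - (-3)| = 1
|py - cy| = |1 - 2| = 1
|pz - cz| = |3 - 1| = 2
distance = (1+1+2)/2 = 4/2 = 2
radius = 5; distance != radius -> no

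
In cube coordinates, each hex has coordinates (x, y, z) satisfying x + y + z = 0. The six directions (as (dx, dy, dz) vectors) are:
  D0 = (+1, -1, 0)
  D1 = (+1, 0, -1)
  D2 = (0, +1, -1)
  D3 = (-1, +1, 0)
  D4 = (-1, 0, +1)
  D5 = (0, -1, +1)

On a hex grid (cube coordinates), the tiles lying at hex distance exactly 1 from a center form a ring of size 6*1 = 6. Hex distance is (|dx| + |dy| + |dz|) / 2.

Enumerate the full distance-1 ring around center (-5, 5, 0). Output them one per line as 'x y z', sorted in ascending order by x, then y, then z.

Answer: -6 5 1
-6 6 0
-5 4 1
-5 6 -1
-4 4 0
-4 5 -1

Derivation:
Walk ring at distance 1 from (-5, 5, 0):
Start at center + D4*1 = (-6, 5, 1)
  hex 0: (-6, 5, 1)
  hex 1: (-5, 4, 1)
  hex 2: (-4, 4, 0)
  hex 3: (-4, 5, -1)
  hex 4: (-5, 6, -1)
  hex 5: (-6, 6, 0)
Sorted: 6 hexes.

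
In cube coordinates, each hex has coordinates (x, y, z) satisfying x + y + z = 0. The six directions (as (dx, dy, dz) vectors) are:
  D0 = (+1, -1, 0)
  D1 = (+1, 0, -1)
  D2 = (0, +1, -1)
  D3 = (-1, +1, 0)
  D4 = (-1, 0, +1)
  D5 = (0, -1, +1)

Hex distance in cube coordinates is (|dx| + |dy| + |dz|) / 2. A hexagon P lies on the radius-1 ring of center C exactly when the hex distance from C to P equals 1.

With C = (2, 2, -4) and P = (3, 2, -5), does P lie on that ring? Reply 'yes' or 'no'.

|px - cx| = |3 - 2| = 1
|py - cy| = |2 - 2| = 0
|pz - cz| = |-5 - (-4)| = 1
distance = (1+0+1)/2 = 2/2 = 1
radius = 1; distance == radius -> yes

Answer: yes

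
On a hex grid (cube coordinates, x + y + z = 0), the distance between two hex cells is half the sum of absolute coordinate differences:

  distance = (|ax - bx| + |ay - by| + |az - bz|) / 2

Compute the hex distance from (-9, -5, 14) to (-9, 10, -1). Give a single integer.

Answer: 15

Derivation:
|ax - bx| = |-9 - (-9)| = 0
|ay - by| = |-5 - 10| = 15
|az - bz| = |14 - (-1)| = 15
distance = (0 + 15 + 15) / 2 = 30 / 2 = 15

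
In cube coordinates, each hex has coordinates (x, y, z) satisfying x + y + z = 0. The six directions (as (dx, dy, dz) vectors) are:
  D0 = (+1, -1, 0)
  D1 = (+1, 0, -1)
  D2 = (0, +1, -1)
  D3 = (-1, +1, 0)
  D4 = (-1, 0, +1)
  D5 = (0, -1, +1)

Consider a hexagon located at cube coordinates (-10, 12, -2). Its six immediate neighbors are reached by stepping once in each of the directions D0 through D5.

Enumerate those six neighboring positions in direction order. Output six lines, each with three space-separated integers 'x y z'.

Center: (-10, 12, -2). Add each direction:
  D0: (-10, 12, -2) + (1, -1, 0) = (-9, 11, -2)
  D1: (-10, 12, -2) + (1, 0, -1) = (-9, 12, -3)
  D2: (-10, 12, -2) + (0, 1, -1) = (-10, 13, -3)
  D3: (-10, 12, -2) + (-1, 1, 0) = (-11, 13, -2)
  D4: (-10, 12, -2) + (-1, 0, 1) = (-11, 12, -1)
  D5: (-10, 12, -2) + (0, -1, 1) = (-10, 11, -1)

Answer: -9 11 -2
-9 12 -3
-10 13 -3
-11 13 -2
-11 12 -1
-10 11 -1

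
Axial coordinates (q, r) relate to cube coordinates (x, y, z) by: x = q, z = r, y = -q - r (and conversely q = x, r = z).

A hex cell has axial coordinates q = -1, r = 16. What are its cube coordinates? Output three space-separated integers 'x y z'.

x = q = -1
z = r = 16
y = -x - z = -(-1) - (16) = -15

Answer: -1 -15 16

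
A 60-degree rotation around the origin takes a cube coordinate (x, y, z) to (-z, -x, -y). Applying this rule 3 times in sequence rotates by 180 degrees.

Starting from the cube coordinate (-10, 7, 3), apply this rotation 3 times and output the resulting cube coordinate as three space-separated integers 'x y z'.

Start: (-10, 7, 3)
Step 1: (-10, 7, 3) -> (-(3), -(-10), -(7)) = (-3, 10, -7)
Step 2: (-3, 10, -7) -> (-(-7), -(-3), -(10)) = (7, 3, -10)
Step 3: (7, 3, -10) -> (-(-10), -(7), -(3)) = (10, -7, -3)

Answer: 10 -7 -3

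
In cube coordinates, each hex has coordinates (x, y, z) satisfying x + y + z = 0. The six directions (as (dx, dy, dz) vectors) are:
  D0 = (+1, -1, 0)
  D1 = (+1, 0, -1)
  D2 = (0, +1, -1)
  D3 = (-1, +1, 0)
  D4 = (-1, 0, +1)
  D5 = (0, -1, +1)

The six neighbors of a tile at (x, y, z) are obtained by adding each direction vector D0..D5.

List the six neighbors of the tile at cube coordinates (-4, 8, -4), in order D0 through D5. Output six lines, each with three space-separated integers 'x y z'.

Answer: -3 7 -4
-3 8 -5
-4 9 -5
-5 9 -4
-5 8 -3
-4 7 -3

Derivation:
Center: (-4, 8, -4). Add each direction:
  D0: (-4, 8, -4) + (1, -1, 0) = (-3, 7, -4)
  D1: (-4, 8, -4) + (1, 0, -1) = (-3, 8, -5)
  D2: (-4, 8, -4) + (0, 1, -1) = (-4, 9, -5)
  D3: (-4, 8, -4) + (-1, 1, 0) = (-5, 9, -4)
  D4: (-4, 8, -4) + (-1, 0, 1) = (-5, 8, -3)
  D5: (-4, 8, -4) + (0, -1, 1) = (-4, 7, -3)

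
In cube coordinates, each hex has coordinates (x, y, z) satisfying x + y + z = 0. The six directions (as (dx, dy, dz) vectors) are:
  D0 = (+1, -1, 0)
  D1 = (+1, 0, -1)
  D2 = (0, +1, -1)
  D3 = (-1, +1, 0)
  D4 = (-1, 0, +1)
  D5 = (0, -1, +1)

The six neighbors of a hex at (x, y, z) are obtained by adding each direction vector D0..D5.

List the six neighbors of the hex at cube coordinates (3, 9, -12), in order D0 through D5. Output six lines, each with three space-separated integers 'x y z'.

Center: (3, 9, -12). Add each direction:
  D0: (3, 9, -12) + (1, -1, 0) = (4, 8, -12)
  D1: (3, 9, -12) + (1, 0, -1) = (4, 9, -13)
  D2: (3, 9, -12) + (0, 1, -1) = (3, 10, -13)
  D3: (3, 9, -12) + (-1, 1, 0) = (2, 10, -12)
  D4: (3, 9, -12) + (-1, 0, 1) = (2, 9, -11)
  D5: (3, 9, -12) + (0, -1, 1) = (3, 8, -11)

Answer: 4 8 -12
4 9 -13
3 10 -13
2 10 -12
2 9 -11
3 8 -11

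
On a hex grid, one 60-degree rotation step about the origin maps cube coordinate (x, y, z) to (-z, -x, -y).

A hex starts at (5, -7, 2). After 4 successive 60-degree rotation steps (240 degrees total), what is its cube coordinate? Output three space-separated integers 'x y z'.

Answer: 2 5 -7

Derivation:
Start: (5, -7, 2)
Step 1: (5, -7, 2) -> (-(2), -(5), -(-7)) = (-2, -5, 7)
Step 2: (-2, -5, 7) -> (-(7), -(-2), -(-5)) = (-7, 2, 5)
Step 3: (-7, 2, 5) -> (-(5), -(-7), -(2)) = (-5, 7, -2)
Step 4: (-5, 7, -2) -> (-(-2), -(-5), -(7)) = (2, 5, -7)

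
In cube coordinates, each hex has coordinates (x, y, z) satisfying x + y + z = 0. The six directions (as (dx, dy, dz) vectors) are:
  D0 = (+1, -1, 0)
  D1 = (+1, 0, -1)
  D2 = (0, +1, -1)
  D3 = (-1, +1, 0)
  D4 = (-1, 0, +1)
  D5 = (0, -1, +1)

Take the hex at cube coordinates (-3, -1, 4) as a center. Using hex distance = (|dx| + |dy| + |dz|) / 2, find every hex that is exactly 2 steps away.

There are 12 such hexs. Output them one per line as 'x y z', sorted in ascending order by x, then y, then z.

Answer: -5 -1 6
-5 0 5
-5 1 4
-4 -2 6
-4 1 3
-3 -3 6
-3 1 2
-2 -3 5
-2 0 2
-1 -3 4
-1 -2 3
-1 -1 2

Derivation:
Walk ring at distance 2 from (-3, -1, 4):
Start at center + D4*2 = (-5, -1, 6)
  hex 0: (-5, -1, 6)
  hex 1: (-4, -2, 6)
  hex 2: (-3, -3, 6)
  hex 3: (-2, -3, 5)
  hex 4: (-1, -3, 4)
  hex 5: (-1, -2, 3)
  hex 6: (-1, -1, 2)
  hex 7: (-2, 0, 2)
  hex 8: (-3, 1, 2)
  hex 9: (-4, 1, 3)
  hex 10: (-5, 1, 4)
  hex 11: (-5, 0, 5)
Sorted: 12 hexes.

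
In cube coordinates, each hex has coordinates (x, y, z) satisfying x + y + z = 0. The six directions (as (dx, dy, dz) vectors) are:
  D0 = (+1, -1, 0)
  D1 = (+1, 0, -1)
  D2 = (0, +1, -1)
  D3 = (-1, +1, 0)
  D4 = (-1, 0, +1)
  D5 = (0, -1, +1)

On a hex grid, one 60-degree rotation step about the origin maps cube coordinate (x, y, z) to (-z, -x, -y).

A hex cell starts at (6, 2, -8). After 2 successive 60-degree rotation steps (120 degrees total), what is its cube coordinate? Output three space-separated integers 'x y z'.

Answer: 2 -8 6

Derivation:
Start: (6, 2, -8)
Step 1: (6, 2, -8) -> (-(-8), -(6), -(2)) = (8, -6, -2)
Step 2: (8, -6, -2) -> (-(-2), -(8), -(-6)) = (2, -8, 6)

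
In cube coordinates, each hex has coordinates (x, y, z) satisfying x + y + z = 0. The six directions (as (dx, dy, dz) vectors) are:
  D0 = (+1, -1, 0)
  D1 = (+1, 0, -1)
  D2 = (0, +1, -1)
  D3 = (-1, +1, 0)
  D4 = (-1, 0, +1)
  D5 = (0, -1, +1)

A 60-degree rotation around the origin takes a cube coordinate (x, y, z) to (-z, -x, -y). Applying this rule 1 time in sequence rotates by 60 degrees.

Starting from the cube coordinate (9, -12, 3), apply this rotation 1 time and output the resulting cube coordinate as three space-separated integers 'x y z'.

Start: (9, -12, 3)
Step 1: (9, -12, 3) -> (-(3), -(9), -(-12)) = (-3, -9, 12)

Answer: -3 -9 12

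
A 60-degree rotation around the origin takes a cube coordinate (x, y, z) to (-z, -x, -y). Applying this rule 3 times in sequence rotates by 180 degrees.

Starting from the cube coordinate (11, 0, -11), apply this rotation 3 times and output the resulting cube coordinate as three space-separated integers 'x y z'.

Answer: -11 0 11

Derivation:
Start: (11, 0, -11)
Step 1: (11, 0, -11) -> (-(-11), -(11), -(0)) = (11, -11, 0)
Step 2: (11, -11, 0) -> (-(0), -(11), -(-11)) = (0, -11, 11)
Step 3: (0, -11, 11) -> (-(11), -(0), -(-11)) = (-11, 0, 11)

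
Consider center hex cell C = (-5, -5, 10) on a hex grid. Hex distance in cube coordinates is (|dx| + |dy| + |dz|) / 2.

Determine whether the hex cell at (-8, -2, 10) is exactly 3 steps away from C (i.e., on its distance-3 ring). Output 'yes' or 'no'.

Answer: yes

Derivation:
|px - cx| = |-8 - (-5)| = 3
|py - cy| = |-2 - (-5)| = 3
|pz - cz| = |10 - 10| = 0
distance = (3+3+0)/2 = 6/2 = 3
radius = 3; distance == radius -> yes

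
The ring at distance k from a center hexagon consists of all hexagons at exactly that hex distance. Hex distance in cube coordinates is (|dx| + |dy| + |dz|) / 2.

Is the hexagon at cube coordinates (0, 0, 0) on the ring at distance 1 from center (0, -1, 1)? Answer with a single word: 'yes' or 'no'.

Answer: yes

Derivation:
|px - cx| = |0 - 0| = 0
|py - cy| = |0 - (-1)| = 1
|pz - cz| = |0 - 1| = 1
distance = (0+1+1)/2 = 2/2 = 1
radius = 1; distance == radius -> yes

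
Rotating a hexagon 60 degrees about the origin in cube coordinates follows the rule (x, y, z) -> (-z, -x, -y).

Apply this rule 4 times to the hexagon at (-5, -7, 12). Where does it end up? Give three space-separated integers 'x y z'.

Start: (-5, -7, 12)
Step 1: (-5, -7, 12) -> (-(12), -(-5), -(-7)) = (-12, 5, 7)
Step 2: (-12, 5, 7) -> (-(7), -(-12), -(5)) = (-7, 12, -5)
Step 3: (-7, 12, -5) -> (-(-5), -(-7), -(12)) = (5, 7, -12)
Step 4: (5, 7, -12) -> (-(-12), -(5), -(7)) = (12, -5, -7)

Answer: 12 -5 -7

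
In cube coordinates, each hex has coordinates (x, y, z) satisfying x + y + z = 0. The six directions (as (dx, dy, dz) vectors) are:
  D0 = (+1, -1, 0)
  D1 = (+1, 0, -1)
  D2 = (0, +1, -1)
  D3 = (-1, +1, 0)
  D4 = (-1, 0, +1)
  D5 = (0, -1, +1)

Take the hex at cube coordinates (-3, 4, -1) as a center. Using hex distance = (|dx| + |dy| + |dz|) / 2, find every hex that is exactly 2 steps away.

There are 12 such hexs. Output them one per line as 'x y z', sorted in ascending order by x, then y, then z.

Answer: -5 4 1
-5 5 0
-5 6 -1
-4 3 1
-4 6 -2
-3 2 1
-3 6 -3
-2 2 0
-2 5 -3
-1 2 -1
-1 3 -2
-1 4 -3

Derivation:
Walk ring at distance 2 from (-3, 4, -1):
Start at center + D4*2 = (-5, 4, 1)
  hex 0: (-5, 4, 1)
  hex 1: (-4, 3, 1)
  hex 2: (-3, 2, 1)
  hex 3: (-2, 2, 0)
  hex 4: (-1, 2, -1)
  hex 5: (-1, 3, -2)
  hex 6: (-1, 4, -3)
  hex 7: (-2, 5, -3)
  hex 8: (-3, 6, -3)
  hex 9: (-4, 6, -2)
  hex 10: (-5, 6, -1)
  hex 11: (-5, 5, 0)
Sorted: 12 hexes.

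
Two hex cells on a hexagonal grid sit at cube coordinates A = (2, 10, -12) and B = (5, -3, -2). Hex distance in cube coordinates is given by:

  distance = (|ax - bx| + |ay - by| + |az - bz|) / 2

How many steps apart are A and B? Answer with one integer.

Answer: 13

Derivation:
|ax - bx| = |2 - 5| = 3
|ay - by| = |10 - (-3)| = 13
|az - bz| = |-12 - (-2)| = 10
distance = (3 + 13 + 10) / 2 = 26 / 2 = 13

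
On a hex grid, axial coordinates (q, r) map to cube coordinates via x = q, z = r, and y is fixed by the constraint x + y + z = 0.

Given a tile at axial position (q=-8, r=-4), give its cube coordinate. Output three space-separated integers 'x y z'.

x = q = -8
z = r = -4
y = -x - z = -(-8) - (-4) = 12

Answer: -8 12 -4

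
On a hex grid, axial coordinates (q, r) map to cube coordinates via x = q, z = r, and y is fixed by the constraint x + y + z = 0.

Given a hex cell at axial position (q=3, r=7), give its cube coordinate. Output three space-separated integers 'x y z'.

x = q = 3
z = r = 7
y = -x - z = -(3) - (7) = -10

Answer: 3 -10 7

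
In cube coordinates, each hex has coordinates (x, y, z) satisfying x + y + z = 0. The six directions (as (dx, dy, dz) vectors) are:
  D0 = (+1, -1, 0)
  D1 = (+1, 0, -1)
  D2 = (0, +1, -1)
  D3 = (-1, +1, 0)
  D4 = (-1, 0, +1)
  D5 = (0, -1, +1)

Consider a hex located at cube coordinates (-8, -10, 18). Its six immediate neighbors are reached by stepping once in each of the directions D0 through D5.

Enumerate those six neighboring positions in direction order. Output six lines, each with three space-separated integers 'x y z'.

Center: (-8, -10, 18). Add each direction:
  D0: (-8, -10, 18) + (1, -1, 0) = (-7, -11, 18)
  D1: (-8, -10, 18) + (1, 0, -1) = (-7, -10, 17)
  D2: (-8, -10, 18) + (0, 1, -1) = (-8, -9, 17)
  D3: (-8, -10, 18) + (-1, 1, 0) = (-9, -9, 18)
  D4: (-8, -10, 18) + (-1, 0, 1) = (-9, -10, 19)
  D5: (-8, -10, 18) + (0, -1, 1) = (-8, -11, 19)

Answer: -7 -11 18
-7 -10 17
-8 -9 17
-9 -9 18
-9 -10 19
-8 -11 19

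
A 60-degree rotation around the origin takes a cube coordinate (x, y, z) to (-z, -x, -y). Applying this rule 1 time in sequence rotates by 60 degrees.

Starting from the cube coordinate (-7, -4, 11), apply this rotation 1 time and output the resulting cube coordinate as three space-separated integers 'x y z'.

Answer: -11 7 4

Derivation:
Start: (-7, -4, 11)
Step 1: (-7, -4, 11) -> (-(11), -(-7), -(-4)) = (-11, 7, 4)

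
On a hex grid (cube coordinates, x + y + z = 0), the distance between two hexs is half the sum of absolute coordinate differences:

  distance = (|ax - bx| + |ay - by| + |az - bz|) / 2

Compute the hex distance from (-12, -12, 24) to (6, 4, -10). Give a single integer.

Answer: 34

Derivation:
|ax - bx| = |-12 - 6| = 18
|ay - by| = |-12 - 4| = 16
|az - bz| = |24 - (-10)| = 34
distance = (18 + 16 + 34) / 2 = 68 / 2 = 34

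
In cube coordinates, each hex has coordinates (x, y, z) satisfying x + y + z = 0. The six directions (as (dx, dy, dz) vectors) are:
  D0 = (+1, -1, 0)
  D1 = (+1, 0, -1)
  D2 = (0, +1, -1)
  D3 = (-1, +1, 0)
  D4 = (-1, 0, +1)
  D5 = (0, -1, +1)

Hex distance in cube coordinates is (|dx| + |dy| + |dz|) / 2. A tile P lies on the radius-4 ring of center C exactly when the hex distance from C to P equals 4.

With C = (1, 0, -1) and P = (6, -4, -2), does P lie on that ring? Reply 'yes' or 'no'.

Answer: no

Derivation:
|px - cx| = |6 - 1| = 5
|py - cy| = |-4 - 0| = 4
|pz - cz| = |-2 - (-1)| = 1
distance = (5+4+1)/2 = 10/2 = 5
radius = 4; distance != radius -> no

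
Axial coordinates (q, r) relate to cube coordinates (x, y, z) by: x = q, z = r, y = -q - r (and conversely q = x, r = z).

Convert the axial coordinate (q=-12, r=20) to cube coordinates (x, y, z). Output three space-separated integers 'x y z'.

Answer: -12 -8 20

Derivation:
x = q = -12
z = r = 20
y = -x - z = -(-12) - (20) = -8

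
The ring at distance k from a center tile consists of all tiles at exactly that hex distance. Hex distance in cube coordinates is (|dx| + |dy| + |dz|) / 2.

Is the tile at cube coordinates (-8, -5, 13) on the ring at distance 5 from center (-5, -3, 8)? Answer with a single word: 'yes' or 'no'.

Answer: yes

Derivation:
|px - cx| = |-8 - (-5)| = 3
|py - cy| = |-5 - (-3)| = 2
|pz - cz| = |13 - 8| = 5
distance = (3+2+5)/2 = 10/2 = 5
radius = 5; distance == radius -> yes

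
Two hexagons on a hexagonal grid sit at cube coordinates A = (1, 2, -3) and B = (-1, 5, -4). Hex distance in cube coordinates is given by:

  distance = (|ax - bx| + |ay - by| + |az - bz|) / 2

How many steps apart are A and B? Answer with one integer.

Answer: 3

Derivation:
|ax - bx| = |1 - (-1)| = 2
|ay - by| = |2 - 5| = 3
|az - bz| = |-3 - (-4)| = 1
distance = (2 + 3 + 1) / 2 = 6 / 2 = 3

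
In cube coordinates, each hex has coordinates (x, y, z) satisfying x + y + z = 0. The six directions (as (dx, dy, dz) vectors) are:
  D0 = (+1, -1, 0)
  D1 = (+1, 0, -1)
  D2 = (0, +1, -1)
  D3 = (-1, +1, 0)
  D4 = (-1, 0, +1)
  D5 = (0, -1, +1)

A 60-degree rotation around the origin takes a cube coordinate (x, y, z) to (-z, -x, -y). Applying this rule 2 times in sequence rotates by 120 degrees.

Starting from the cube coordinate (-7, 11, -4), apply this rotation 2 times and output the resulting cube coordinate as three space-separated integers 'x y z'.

Start: (-7, 11, -4)
Step 1: (-7, 11, -4) -> (-(-4), -(-7), -(11)) = (4, 7, -11)
Step 2: (4, 7, -11) -> (-(-11), -(4), -(7)) = (11, -4, -7)

Answer: 11 -4 -7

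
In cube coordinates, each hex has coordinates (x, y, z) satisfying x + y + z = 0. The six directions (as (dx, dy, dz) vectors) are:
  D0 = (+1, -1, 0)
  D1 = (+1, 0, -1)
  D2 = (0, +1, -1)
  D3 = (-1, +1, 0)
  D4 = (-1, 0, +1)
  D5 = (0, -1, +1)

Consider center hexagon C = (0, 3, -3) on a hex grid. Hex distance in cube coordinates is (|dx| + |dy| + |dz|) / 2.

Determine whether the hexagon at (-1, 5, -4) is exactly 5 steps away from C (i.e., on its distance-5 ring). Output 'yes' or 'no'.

|px - cx| = |-1 - 0| = 1
|py - cy| = |5 - 3| = 2
|pz - cz| = |-4 - (-3)| = 1
distance = (1+2+1)/2 = 4/2 = 2
radius = 5; distance != radius -> no

Answer: no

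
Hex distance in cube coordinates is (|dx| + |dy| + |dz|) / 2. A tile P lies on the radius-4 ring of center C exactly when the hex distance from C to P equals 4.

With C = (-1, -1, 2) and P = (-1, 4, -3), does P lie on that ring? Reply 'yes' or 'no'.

Answer: no

Derivation:
|px - cx| = |-1 - (-1)| = 0
|py - cy| = |4 - (-1)| = 5
|pz - cz| = |-3 - 2| = 5
distance = (0+5+5)/2 = 10/2 = 5
radius = 4; distance != radius -> no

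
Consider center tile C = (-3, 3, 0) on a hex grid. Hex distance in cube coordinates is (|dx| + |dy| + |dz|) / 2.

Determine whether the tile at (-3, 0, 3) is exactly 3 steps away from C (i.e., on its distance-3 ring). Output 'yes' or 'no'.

Answer: yes

Derivation:
|px - cx| = |-3 - (-3)| = 0
|py - cy| = |0 - 3| = 3
|pz - cz| = |3 - 0| = 3
distance = (0+3+3)/2 = 6/2 = 3
radius = 3; distance == radius -> yes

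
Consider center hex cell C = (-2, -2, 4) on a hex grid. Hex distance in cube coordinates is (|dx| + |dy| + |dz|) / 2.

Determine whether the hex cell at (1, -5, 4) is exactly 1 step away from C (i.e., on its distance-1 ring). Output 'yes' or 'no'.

Answer: no

Derivation:
|px - cx| = |1 - (-2)| = 3
|py - cy| = |-5 - (-2)| = 3
|pz - cz| = |4 - 4| = 0
distance = (3+3+0)/2 = 6/2 = 3
radius = 1; distance != radius -> no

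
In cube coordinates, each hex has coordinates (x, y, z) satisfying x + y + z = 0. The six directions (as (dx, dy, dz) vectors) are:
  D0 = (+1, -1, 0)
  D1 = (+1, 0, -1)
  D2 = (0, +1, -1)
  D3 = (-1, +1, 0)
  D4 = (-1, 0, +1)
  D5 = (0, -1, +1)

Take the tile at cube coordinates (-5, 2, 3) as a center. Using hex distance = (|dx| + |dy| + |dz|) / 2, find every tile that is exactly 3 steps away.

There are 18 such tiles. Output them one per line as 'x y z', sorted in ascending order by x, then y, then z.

Answer: -8 2 6
-8 3 5
-8 4 4
-8 5 3
-7 1 6
-7 5 2
-6 0 6
-6 5 1
-5 -1 6
-5 5 0
-4 -1 5
-4 4 0
-3 -1 4
-3 3 0
-2 -1 3
-2 0 2
-2 1 1
-2 2 0

Derivation:
Walk ring at distance 3 from (-5, 2, 3):
Start at center + D4*3 = (-8, 2, 6)
  hex 0: (-8, 2, 6)
  hex 1: (-7, 1, 6)
  hex 2: (-6, 0, 6)
  hex 3: (-5, -1, 6)
  hex 4: (-4, -1, 5)
  hex 5: (-3, -1, 4)
  hex 6: (-2, -1, 3)
  hex 7: (-2, 0, 2)
  hex 8: (-2, 1, 1)
  hex 9: (-2, 2, 0)
  hex 10: (-3, 3, 0)
  hex 11: (-4, 4, 0)
  hex 12: (-5, 5, 0)
  hex 13: (-6, 5, 1)
  hex 14: (-7, 5, 2)
  hex 15: (-8, 5, 3)
  hex 16: (-8, 4, 4)
  hex 17: (-8, 3, 5)
Sorted: 18 hexes.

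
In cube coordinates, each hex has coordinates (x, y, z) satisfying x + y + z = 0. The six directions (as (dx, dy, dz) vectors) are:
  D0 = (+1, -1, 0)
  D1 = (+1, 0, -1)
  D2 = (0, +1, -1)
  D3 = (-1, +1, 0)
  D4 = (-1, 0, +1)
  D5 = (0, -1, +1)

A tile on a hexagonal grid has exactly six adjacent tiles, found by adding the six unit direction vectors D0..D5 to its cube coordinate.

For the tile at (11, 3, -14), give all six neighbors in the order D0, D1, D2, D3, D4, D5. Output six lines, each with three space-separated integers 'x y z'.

Center: (11, 3, -14). Add each direction:
  D0: (11, 3, -14) + (1, -1, 0) = (12, 2, -14)
  D1: (11, 3, -14) + (1, 0, -1) = (12, 3, -15)
  D2: (11, 3, -14) + (0, 1, -1) = (11, 4, -15)
  D3: (11, 3, -14) + (-1, 1, 0) = (10, 4, -14)
  D4: (11, 3, -14) + (-1, 0, 1) = (10, 3, -13)
  D5: (11, 3, -14) + (0, -1, 1) = (11, 2, -13)

Answer: 12 2 -14
12 3 -15
11 4 -15
10 4 -14
10 3 -13
11 2 -13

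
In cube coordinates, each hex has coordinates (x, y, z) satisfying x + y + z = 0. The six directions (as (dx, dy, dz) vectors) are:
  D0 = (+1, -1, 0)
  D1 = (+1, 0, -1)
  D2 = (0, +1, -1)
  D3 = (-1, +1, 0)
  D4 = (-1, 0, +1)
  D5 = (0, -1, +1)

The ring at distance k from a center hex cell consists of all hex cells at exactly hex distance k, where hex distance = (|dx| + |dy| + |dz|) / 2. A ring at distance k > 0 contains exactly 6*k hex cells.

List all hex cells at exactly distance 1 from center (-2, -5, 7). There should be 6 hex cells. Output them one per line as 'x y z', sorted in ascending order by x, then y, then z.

Walk ring at distance 1 from (-2, -5, 7):
Start at center + D4*1 = (-3, -5, 8)
  hex 0: (-3, -5, 8)
  hex 1: (-2, -6, 8)
  hex 2: (-1, -6, 7)
  hex 3: (-1, -5, 6)
  hex 4: (-2, -4, 6)
  hex 5: (-3, -4, 7)
Sorted: 6 hexes.

Answer: -3 -5 8
-3 -4 7
-2 -6 8
-2 -4 6
-1 -6 7
-1 -5 6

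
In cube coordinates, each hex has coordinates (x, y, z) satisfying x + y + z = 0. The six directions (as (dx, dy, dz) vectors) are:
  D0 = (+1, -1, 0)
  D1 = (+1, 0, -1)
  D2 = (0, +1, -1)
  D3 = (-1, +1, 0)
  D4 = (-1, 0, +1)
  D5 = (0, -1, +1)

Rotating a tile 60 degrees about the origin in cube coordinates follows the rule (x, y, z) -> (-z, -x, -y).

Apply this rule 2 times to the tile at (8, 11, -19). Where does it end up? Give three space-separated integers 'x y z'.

Start: (8, 11, -19)
Step 1: (8, 11, -19) -> (-(-19), -(8), -(11)) = (19, -8, -11)
Step 2: (19, -8, -11) -> (-(-11), -(19), -(-8)) = (11, -19, 8)

Answer: 11 -19 8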